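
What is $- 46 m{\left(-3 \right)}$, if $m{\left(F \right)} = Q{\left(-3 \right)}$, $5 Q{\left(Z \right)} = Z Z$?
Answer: $- \frac{414}{5} \approx -82.8$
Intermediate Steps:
$Q{\left(Z \right)} = \frac{Z^{2}}{5}$ ($Q{\left(Z \right)} = \frac{Z Z}{5} = \frac{Z^{2}}{5}$)
$m{\left(F \right)} = \frac{9}{5}$ ($m{\left(F \right)} = \frac{\left(-3\right)^{2}}{5} = \frac{1}{5} \cdot 9 = \frac{9}{5}$)
$- 46 m{\left(-3 \right)} = \left(-46\right) \frac{9}{5} = - \frac{414}{5}$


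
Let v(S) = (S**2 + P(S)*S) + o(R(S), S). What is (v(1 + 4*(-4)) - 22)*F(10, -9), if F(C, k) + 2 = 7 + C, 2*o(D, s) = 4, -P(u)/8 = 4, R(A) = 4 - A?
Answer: 10275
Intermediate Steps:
P(u) = -32 (P(u) = -8*4 = -32)
o(D, s) = 2 (o(D, s) = (1/2)*4 = 2)
v(S) = 2 + S**2 - 32*S (v(S) = (S**2 - 32*S) + 2 = 2 + S**2 - 32*S)
F(C, k) = 5 + C (F(C, k) = -2 + (7 + C) = 5 + C)
(v(1 + 4*(-4)) - 22)*F(10, -9) = ((2 + (1 + 4*(-4))**2 - 32*(1 + 4*(-4))) - 22)*(5 + 10) = ((2 + (1 - 16)**2 - 32*(1 - 16)) - 22)*15 = ((2 + (-15)**2 - 32*(-15)) - 22)*15 = ((2 + 225 + 480) - 22)*15 = (707 - 22)*15 = 685*15 = 10275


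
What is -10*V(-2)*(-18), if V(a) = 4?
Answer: 720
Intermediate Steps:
-10*V(-2)*(-18) = -10*4*(-18) = -40*(-18) = 720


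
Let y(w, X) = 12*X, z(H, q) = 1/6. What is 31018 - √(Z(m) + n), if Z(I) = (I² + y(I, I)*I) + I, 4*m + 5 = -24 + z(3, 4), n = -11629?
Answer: 31018 - I*√6313379/24 ≈ 31018.0 - 104.69*I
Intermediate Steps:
z(H, q) = ⅙
m = -173/24 (m = -5/4 + (-24 + ⅙)/4 = -5/4 + (¼)*(-143/6) = -5/4 - 143/24 = -173/24 ≈ -7.2083)
Z(I) = I + 13*I² (Z(I) = (I² + (12*I)*I) + I = (I² + 12*I²) + I = 13*I² + I = I + 13*I²)
31018 - √(Z(m) + n) = 31018 - √(-173*(1 + 13*(-173/24))/24 - 11629) = 31018 - √(-173*(1 - 2249/24)/24 - 11629) = 31018 - √(-173/24*(-2225/24) - 11629) = 31018 - √(384925/576 - 11629) = 31018 - √(-6313379/576) = 31018 - I*√6313379/24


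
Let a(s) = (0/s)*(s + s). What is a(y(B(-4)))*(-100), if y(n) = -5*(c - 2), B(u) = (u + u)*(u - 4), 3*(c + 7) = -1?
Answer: 0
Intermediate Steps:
c = -22/3 (c = -7 + (⅓)*(-1) = -7 - ⅓ = -22/3 ≈ -7.3333)
B(u) = 2*u*(-4 + u) (B(u) = (2*u)*(-4 + u) = 2*u*(-4 + u))
y(n) = 140/3 (y(n) = -5*(-22/3 - 2) = -5*(-28/3) = 140/3)
a(s) = 0 (a(s) = 0*(2*s) = 0)
a(y(B(-4)))*(-100) = 0*(-100) = 0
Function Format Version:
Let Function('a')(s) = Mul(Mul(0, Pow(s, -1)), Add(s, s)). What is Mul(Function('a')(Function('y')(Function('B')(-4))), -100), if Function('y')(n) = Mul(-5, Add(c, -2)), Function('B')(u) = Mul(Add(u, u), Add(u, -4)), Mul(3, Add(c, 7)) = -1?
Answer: 0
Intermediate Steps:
c = Rational(-22, 3) (c = Add(-7, Mul(Rational(1, 3), -1)) = Add(-7, Rational(-1, 3)) = Rational(-22, 3) ≈ -7.3333)
Function('B')(u) = Mul(2, u, Add(-4, u)) (Function('B')(u) = Mul(Mul(2, u), Add(-4, u)) = Mul(2, u, Add(-4, u)))
Function('y')(n) = Rational(140, 3) (Function('y')(n) = Mul(-5, Add(Rational(-22, 3), -2)) = Mul(-5, Rational(-28, 3)) = Rational(140, 3))
Function('a')(s) = 0 (Function('a')(s) = Mul(0, Mul(2, s)) = 0)
Mul(Function('a')(Function('y')(Function('B')(-4))), -100) = Mul(0, -100) = 0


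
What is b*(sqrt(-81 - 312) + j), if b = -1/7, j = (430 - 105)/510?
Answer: -65/714 - I*sqrt(393)/7 ≈ -0.091036 - 2.832*I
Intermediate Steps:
j = 65/102 (j = 325*(1/510) = 65/102 ≈ 0.63725)
b = -1/7 (b = -1*1/7 = -1/7 ≈ -0.14286)
b*(sqrt(-81 - 312) + j) = -(sqrt(-81 - 312) + 65/102)/7 = -(sqrt(-393) + 65/102)/7 = -(I*sqrt(393) + 65/102)/7 = -(65/102 + I*sqrt(393))/7 = -65/714 - I*sqrt(393)/7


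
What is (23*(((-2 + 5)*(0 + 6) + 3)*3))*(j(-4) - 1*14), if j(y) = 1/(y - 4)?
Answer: -163737/8 ≈ -20467.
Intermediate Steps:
j(y) = 1/(-4 + y)
(23*(((-2 + 5)*(0 + 6) + 3)*3))*(j(-4) - 1*14) = (23*(((-2 + 5)*(0 + 6) + 3)*3))*(1/(-4 - 4) - 1*14) = (23*((3*6 + 3)*3))*(1/(-8) - 14) = (23*((18 + 3)*3))*(-1/8 - 14) = (23*(21*3))*(-113/8) = (23*63)*(-113/8) = 1449*(-113/8) = -163737/8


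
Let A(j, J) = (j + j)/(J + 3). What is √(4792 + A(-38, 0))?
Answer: 10*√429/3 ≈ 69.041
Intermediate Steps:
A(j, J) = 2*j/(3 + J) (A(j, J) = (2*j)/(3 + J) = 2*j/(3 + J))
√(4792 + A(-38, 0)) = √(4792 + 2*(-38)/(3 + 0)) = √(4792 + 2*(-38)/3) = √(4792 + 2*(-38)*(⅓)) = √(4792 - 76/3) = √(14300/3) = 10*√429/3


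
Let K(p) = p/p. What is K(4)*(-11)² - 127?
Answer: -6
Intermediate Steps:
K(p) = 1
K(4)*(-11)² - 127 = 1*(-11)² - 127 = 1*121 - 127 = 121 - 127 = -6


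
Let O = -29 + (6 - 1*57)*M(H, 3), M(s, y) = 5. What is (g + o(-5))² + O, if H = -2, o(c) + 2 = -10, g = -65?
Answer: 5645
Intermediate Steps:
o(c) = -12 (o(c) = -2 - 10 = -12)
O = -284 (O = -29 + (6 - 1*57)*5 = -29 + (6 - 57)*5 = -29 - 51*5 = -29 - 255 = -284)
(g + o(-5))² + O = (-65 - 12)² - 284 = (-77)² - 284 = 5929 - 284 = 5645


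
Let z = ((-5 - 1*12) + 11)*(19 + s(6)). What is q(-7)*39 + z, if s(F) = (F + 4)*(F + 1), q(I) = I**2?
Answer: 1377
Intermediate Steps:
s(F) = (1 + F)*(4 + F) (s(F) = (4 + F)*(1 + F) = (1 + F)*(4 + F))
z = -534 (z = ((-5 - 1*12) + 11)*(19 + (4 + 6**2 + 5*6)) = ((-5 - 12) + 11)*(19 + (4 + 36 + 30)) = (-17 + 11)*(19 + 70) = -6*89 = -534)
q(-7)*39 + z = (-7)**2*39 - 534 = 49*39 - 534 = 1911 - 534 = 1377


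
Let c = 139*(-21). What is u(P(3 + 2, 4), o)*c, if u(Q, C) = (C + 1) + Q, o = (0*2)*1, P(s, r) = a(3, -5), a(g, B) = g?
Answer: -11676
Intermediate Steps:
P(s, r) = 3
c = -2919
o = 0 (o = 0*1 = 0)
u(Q, C) = 1 + C + Q (u(Q, C) = (1 + C) + Q = 1 + C + Q)
u(P(3 + 2, 4), o)*c = (1 + 0 + 3)*(-2919) = 4*(-2919) = -11676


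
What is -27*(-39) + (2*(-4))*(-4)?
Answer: 1085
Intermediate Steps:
-27*(-39) + (2*(-4))*(-4) = 1053 - 8*(-4) = 1053 + 32 = 1085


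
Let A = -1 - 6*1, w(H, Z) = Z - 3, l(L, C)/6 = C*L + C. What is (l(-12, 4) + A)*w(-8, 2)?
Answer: 271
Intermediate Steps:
l(L, C) = 6*C + 6*C*L (l(L, C) = 6*(C*L + C) = 6*(C + C*L) = 6*C + 6*C*L)
w(H, Z) = -3 + Z
A = -7 (A = -1 - 6 = -7)
(l(-12, 4) + A)*w(-8, 2) = (6*4*(1 - 12) - 7)*(-3 + 2) = (6*4*(-11) - 7)*(-1) = (-264 - 7)*(-1) = -271*(-1) = 271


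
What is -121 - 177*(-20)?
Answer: 3419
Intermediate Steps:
-121 - 177*(-20) = -121 - 59*(-60) = -121 + 3540 = 3419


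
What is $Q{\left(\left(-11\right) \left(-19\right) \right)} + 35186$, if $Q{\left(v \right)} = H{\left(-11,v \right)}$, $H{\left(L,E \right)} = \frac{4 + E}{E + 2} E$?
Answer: $\frac{7468763}{211} \approx 35397.0$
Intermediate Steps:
$H{\left(L,E \right)} = \frac{E \left(4 + E\right)}{2 + E}$ ($H{\left(L,E \right)} = \frac{4 + E}{2 + E} E = \frac{E \left(4 + E\right)}{2 + E}$)
$Q{\left(v \right)} = \frac{v \left(4 + v\right)}{2 + v}$
$Q{\left(\left(-11\right) \left(-19\right) \right)} + 35186 = \frac{\left(-11\right) \left(-19\right) \left(4 - -209\right)}{2 - -209} + 35186 = \frac{209 \left(4 + 209\right)}{2 + 209} + 35186 = 209 \cdot \frac{1}{211} \cdot 213 + 35186 = \frac{44517}{211} + 35186 = \frac{7468763}{211}$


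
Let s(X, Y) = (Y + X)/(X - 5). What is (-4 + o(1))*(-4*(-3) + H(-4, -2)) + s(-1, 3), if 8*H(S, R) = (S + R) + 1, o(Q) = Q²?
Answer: -827/24 ≈ -34.458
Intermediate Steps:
H(S, R) = ⅛ + R/8 + S/8 (H(S, R) = ((S + R) + 1)/8 = ((R + S) + 1)/8 = (1 + R + S)/8 = ⅛ + R/8 + S/8)
s(X, Y) = (X + Y)/(-5 + X)
(-4 + o(1))*(-4*(-3) + H(-4, -2)) + s(-1, 3) = (-4 + 1²)*(-4*(-3) + (⅛ + (⅛)*(-2) + (⅛)*(-4))) + (-1 + 3)/(-5 - 1) = (-4 + 1)*(12 + (⅛ - ¼ - ½)) + 2/(-6) = -3*(12 - 5/8) - ⅙*2 = -3*91/8 - ⅓ = -273/8 - ⅓ = -827/24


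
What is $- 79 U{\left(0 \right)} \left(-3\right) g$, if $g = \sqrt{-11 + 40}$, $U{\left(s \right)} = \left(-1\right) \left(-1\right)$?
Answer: $237 \sqrt{29} \approx 1276.3$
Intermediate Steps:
$U{\left(s \right)} = 1$
$g = \sqrt{29} \approx 5.3852$
$- 79 U{\left(0 \right)} \left(-3\right) g = - 79 \cdot 1 \left(-3\right) \sqrt{29} = \left(-79\right) \left(-3\right) \sqrt{29} = 237 \sqrt{29}$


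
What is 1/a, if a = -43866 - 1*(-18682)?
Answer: -1/25184 ≈ -3.9708e-5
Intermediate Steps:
a = -25184 (a = -43866 + 18682 = -25184)
1/a = 1/(-25184) = -1/25184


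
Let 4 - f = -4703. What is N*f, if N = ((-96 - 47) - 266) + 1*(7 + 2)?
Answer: -1882800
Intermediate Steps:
f = 4707 (f = 4 - 1*(-4703) = 4 + 4703 = 4707)
N = -400 (N = (-143 - 266) + 1*9 = -409 + 9 = -400)
N*f = -400*4707 = -1882800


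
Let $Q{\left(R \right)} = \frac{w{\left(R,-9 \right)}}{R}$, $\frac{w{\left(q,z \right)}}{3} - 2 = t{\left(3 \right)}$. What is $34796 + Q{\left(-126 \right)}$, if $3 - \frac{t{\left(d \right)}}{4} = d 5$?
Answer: $\frac{730739}{21} \approx 34797.0$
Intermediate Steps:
$t{\left(d \right)} = 12 - 20 d$ ($t{\left(d \right)} = 12 - 4 d 5 = 12 - 4 \cdot 5 d = 12 - 20 d$)
$w{\left(q,z \right)} = -138$ ($w{\left(q,z \right)} = 6 + 3 \left(12 - 60\right) = 6 + 3 \left(-48\right) = 6 - 144 = -138$)
$Q{\left(R \right)} = - \frac{138}{R}$
$34796 + Q{\left(-126 \right)} = 34796 - \frac{138}{-126} = 34796 - - \frac{23}{21} = 34796 + \frac{23}{21} = \frac{730739}{21}$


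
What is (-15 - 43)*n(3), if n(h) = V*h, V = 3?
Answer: -522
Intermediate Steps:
n(h) = 3*h
(-15 - 43)*n(3) = (-15 - 43)*(3*3) = -58*9 = -522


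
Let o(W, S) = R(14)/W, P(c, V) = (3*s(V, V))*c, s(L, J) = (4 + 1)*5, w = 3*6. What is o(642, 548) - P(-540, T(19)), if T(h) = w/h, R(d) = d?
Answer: 13000507/321 ≈ 40500.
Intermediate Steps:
w = 18
s(L, J) = 25 (s(L, J) = 5*5 = 25)
T(h) = 18/h
P(c, V) = 75*c (P(c, V) = (3*25)*c = 75*c)
o(W, S) = 14/W
o(642, 548) - P(-540, T(19)) = 14/642 - 75*(-540) = 14*(1/642) - 1*(-40500) = 7/321 + 40500 = 13000507/321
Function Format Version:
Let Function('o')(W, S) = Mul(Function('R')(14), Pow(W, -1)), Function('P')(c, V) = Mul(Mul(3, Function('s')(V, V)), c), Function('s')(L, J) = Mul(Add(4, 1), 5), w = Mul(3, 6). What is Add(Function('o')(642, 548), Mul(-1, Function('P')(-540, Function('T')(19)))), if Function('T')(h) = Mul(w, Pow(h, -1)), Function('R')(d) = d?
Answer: Rational(13000507, 321) ≈ 40500.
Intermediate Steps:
w = 18
Function('s')(L, J) = 25 (Function('s')(L, J) = Mul(5, 5) = 25)
Function('T')(h) = Mul(18, Pow(h, -1))
Function('P')(c, V) = Mul(75, c) (Function('P')(c, V) = Mul(Mul(3, 25), c) = Mul(75, c))
Function('o')(W, S) = Mul(14, Pow(W, -1))
Add(Function('o')(642, 548), Mul(-1, Function('P')(-540, Function('T')(19)))) = Add(Mul(14, Pow(642, -1)), Mul(-1, Mul(75, -540))) = Add(Mul(14, Rational(1, 642)), Mul(-1, -40500)) = Add(Rational(7, 321), 40500) = Rational(13000507, 321)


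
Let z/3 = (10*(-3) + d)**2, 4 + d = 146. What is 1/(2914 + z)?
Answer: 1/40546 ≈ 2.4663e-5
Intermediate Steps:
d = 142 (d = -4 + 146 = 142)
z = 37632 (z = 3*(10*(-3) + 142)**2 = 3*(-30 + 142)**2 = 3*112**2 = 3*12544 = 37632)
1/(2914 + z) = 1/(2914 + 37632) = 1/40546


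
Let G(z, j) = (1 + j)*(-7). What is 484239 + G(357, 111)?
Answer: 483455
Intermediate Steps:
G(z, j) = -7 - 7*j
484239 + G(357, 111) = 484239 + (-7 - 7*111) = 484239 + (-7 - 777) = 484239 - 784 = 483455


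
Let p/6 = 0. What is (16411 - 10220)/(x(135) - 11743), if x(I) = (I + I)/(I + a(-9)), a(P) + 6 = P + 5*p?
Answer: -24764/46963 ≈ -0.52731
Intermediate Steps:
p = 0 (p = 6*0 = 0)
a(P) = -6 + P (a(P) = -6 + (P + 5*0) = -6 + (P + 0) = -6 + P)
x(I) = 2*I/(-15 + I) (x(I) = (I + I)/(I + (-6 - 9)) = (2*I)/(I - 15) = (2*I)/(-15 + I) = 2*I/(-15 + I))
(16411 - 10220)/(x(135) - 11743) = (16411 - 10220)/(2*135/(-15 + 135) - 11743) = 6191/(2*135/120 - 11743) = 6191/(2*135*(1/120) - 11743) = 6191/(9/4 - 11743) = 6191/(-46963/4) = 6191*(-4/46963) = -24764/46963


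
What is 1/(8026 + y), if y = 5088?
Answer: 1/13114 ≈ 7.6254e-5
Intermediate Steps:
1/(8026 + y) = 1/(8026 + 5088) = 1/13114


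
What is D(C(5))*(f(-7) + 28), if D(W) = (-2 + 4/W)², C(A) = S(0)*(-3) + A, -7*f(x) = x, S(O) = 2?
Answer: 1044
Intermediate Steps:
f(x) = -x/7
C(A) = -6 + A (C(A) = 2*(-3) + A = -6 + A)
D(C(5))*(f(-7) + 28) = (4*(-2 + (-6 + 5))²/(-6 + 5)²)*(-⅐*(-7) + 28) = (4*(-2 - 1)²/(-1)²)*(1 + 28) = (4*1*(-3)²)*29 = (4*1*9)*29 = 36*29 = 1044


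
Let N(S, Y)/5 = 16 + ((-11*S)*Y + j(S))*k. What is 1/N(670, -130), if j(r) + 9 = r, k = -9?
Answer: -1/43144165 ≈ -2.3178e-8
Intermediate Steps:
j(r) = -9 + r
N(S, Y) = 485 - 45*S + 495*S*Y (N(S, Y) = 5*(16 + ((-11*S)*Y + (-9 + S))*(-9)) = 5*(16 + (-11*S*Y + (-9 + S))*(-9)) = 5*(16 + (-9 + S - 11*S*Y)*(-9)) = 5*(16 + (81 - 9*S + 99*S*Y)) = 5*(97 - 9*S + 99*S*Y) = 485 - 45*S + 495*S*Y)
1/N(670, -130) = 1/(485 - 45*670 + 495*670*(-130)) = 1/(485 - 30150 - 43114500) = 1/(-43144165) = -1/43144165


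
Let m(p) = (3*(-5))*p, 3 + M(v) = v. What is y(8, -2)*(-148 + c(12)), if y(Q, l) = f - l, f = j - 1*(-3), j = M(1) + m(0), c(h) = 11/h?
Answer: -1765/4 ≈ -441.25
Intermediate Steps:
M(v) = -3 + v
m(p) = -15*p
j = -2 (j = (-3 + 1) - 15*0 = -2 + 0 = -2)
f = 1 (f = -2 - 1*(-3) = -2 + 3 = 1)
y(Q, l) = 1 - l
y(8, -2)*(-148 + c(12)) = (1 - 1*(-2))*(-148 + 11/12) = (1 + 2)*(-148 + 11*(1/12)) = 3*(-148 + 11/12) = 3*(-1765/12) = -1765/4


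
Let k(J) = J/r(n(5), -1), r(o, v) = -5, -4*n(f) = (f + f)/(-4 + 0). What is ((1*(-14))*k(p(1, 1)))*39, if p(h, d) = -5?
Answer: -546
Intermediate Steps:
n(f) = f/8 (n(f) = -(f + f)/(4*(-4 + 0)) = -2*f/(4*(-4)) = -2*f*(-1)/(4*4) = -(-1)*f/8 = f/8)
k(J) = -J/5 (k(J) = J/(-5) = J*(-1/5) = -J/5)
((1*(-14))*k(p(1, 1)))*39 = ((1*(-14))*(-1/5*(-5)))*39 = -14*1*39 = -14*39 = -546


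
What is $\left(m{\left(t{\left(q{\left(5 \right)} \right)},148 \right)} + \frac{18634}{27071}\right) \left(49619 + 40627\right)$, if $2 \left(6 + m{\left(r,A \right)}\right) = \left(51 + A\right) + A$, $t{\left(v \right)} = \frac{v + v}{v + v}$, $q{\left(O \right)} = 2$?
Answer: $\frac{37353857229}{2461} \approx 1.5178 \cdot 10^{7}$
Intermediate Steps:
$t{\left(v \right)} = 1$ ($t{\left(v \right)} = \frac{2 v}{2 v} = 2 v \frac{1}{2 v} = 1$)
$m{\left(r,A \right)} = \frac{39}{2} + A$ ($m{\left(r,A \right)} = -6 + \frac{\left(51 + A\right) + A}{2} = -6 + \frac{51 + 2 A}{2} = -6 + \left(\frac{51}{2} + A\right) = \frac{39}{2} + A$)
$\left(m{\left(t{\left(q{\left(5 \right)} \right)},148 \right)} + \frac{18634}{27071}\right) \left(49619 + 40627\right) = \left(\left(\frac{39}{2} + 148\right) + \frac{18634}{27071}\right) \left(49619 + 40627\right) = \left(\frac{335}{2} + 18634 \cdot \frac{1}{27071}\right) 90246 = \left(\frac{335}{2} + \frac{1694}{2461}\right) 90246 = \frac{827823}{4922} \cdot 90246 = \frac{37353857229}{2461}$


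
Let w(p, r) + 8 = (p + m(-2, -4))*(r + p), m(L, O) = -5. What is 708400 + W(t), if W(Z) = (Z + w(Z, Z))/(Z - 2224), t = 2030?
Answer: 64603039/97 ≈ 6.6601e+5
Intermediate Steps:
w(p, r) = -8 + (-5 + p)*(p + r) (w(p, r) = -8 + (p - 5)*(r + p) = -8 + (-5 + p)*(p + r))
W(Z) = (-8 - 9*Z + 2*Z²)/(-2224 + Z) (W(Z) = (Z + (-8 + Z² - 5*Z - 5*Z + Z*Z))/(Z - 2224) = (Z + (-8 + Z² - 5*Z - 5*Z + Z²))/(-2224 + Z) = (Z + (-8 - 10*Z + 2*Z²))/(-2224 + Z) = (-8 - 9*Z + 2*Z²)/(-2224 + Z))
708400 + W(t) = 708400 + (-8 - 9*2030 + 2*2030²)/(-2224 + 2030) = 708400 + (-8 - 18270 + 2*4120900)/(-194) = 708400 - (-8 - 18270 + 8241800)/194 = 708400 - 1/194*8223522 = 708400 - 4111761/97 = 64603039/97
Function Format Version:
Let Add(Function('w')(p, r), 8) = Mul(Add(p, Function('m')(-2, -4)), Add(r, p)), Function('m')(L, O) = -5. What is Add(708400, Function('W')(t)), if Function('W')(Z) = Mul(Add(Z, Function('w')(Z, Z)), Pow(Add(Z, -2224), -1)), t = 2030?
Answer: Rational(64603039, 97) ≈ 6.6601e+5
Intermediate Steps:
Function('w')(p, r) = Add(-8, Mul(Add(-5, p), Add(p, r))) (Function('w')(p, r) = Add(-8, Mul(Add(p, -5), Add(r, p))) = Add(-8, Mul(Add(-5, p), Add(p, r))))
Function('W')(Z) = Mul(Pow(Add(-2224, Z), -1), Add(-8, Mul(-9, Z), Mul(2, Pow(Z, 2)))) (Function('W')(Z) = Mul(Add(Z, Add(-8, Pow(Z, 2), Mul(-5, Z), Mul(-5, Z), Mul(Z, Z))), Pow(Add(Z, -2224), -1)) = Mul(Add(Z, Add(-8, Pow(Z, 2), Mul(-5, Z), Mul(-5, Z), Pow(Z, 2))), Pow(Add(-2224, Z), -1)) = Mul(Add(Z, Add(-8, Mul(-10, Z), Mul(2, Pow(Z, 2)))), Pow(Add(-2224, Z), -1)) = Mul(Add(-8, Mul(-9, Z), Mul(2, Pow(Z, 2))), Pow(Add(-2224, Z), -1)) = Mul(Pow(Add(-2224, Z), -1), Add(-8, Mul(-9, Z), Mul(2, Pow(Z, 2)))))
Add(708400, Function('W')(t)) = Add(708400, Mul(Pow(Add(-2224, 2030), -1), Add(-8, Mul(-9, 2030), Mul(2, Pow(2030, 2))))) = Add(708400, Mul(Pow(-194, -1), Add(-8, -18270, Mul(2, 4120900)))) = Add(708400, Mul(Rational(-1, 194), Add(-8, -18270, 8241800))) = Add(708400, Mul(Rational(-1, 194), 8223522)) = Add(708400, Rational(-4111761, 97)) = Rational(64603039, 97)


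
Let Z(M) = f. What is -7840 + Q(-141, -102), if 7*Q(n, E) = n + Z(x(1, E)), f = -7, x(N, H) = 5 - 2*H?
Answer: -55028/7 ≈ -7861.1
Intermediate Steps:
Z(M) = -7
Q(n, E) = -1 + n/7 (Q(n, E) = (n - 7)/7 = (-7 + n)/7 = -1 + n/7)
-7840 + Q(-141, -102) = -7840 + (-1 + (⅐)*(-141)) = -7840 + (-1 - 141/7) = -7840 - 148/7 = -55028/7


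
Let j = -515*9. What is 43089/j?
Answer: -14363/1545 ≈ -9.2964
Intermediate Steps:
j = -4635
43089/j = 43089/(-4635) = 43089*(-1/4635) = -14363/1545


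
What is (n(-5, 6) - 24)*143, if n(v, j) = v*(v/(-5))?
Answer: -4147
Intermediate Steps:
n(v, j) = -v²/5 (n(v, j) = v*(v*(-⅕)) = v*(-v/5) = -v²/5)
(n(-5, 6) - 24)*143 = (-⅕*(-5)² - 24)*143 = (-⅕*25 - 24)*143 = (-5 - 24)*143 = -29*143 = -4147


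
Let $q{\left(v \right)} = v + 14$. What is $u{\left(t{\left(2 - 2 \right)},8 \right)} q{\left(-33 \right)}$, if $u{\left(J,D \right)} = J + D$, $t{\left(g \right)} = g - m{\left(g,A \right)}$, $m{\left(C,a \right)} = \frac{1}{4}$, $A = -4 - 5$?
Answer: $- \frac{589}{4} \approx -147.25$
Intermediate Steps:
$A = -9$ ($A = -4 - 5 = -9$)
$m{\left(C,a \right)} = \frac{1}{4}$
$q{\left(v \right)} = 14 + v$
$t{\left(g \right)} = - \frac{1}{4} + g$ ($t{\left(g \right)} = g - \frac{1}{4} = - \frac{1}{4} + g$)
$u{\left(J,D \right)} = D + J$
$u{\left(t{\left(2 - 2 \right)},8 \right)} q{\left(-33 \right)} = \left(8 + \left(- \frac{1}{4} + \left(2 - 2\right)\right)\right) \left(14 - 33\right) = \left(8 + \left(- \frac{1}{4} + 0\right)\right) \left(-19\right) = \left(8 - \frac{1}{4}\right) \left(-19\right) = \frac{31}{4} \left(-19\right) = - \frac{589}{4}$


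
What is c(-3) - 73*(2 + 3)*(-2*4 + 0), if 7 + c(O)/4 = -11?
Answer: 2848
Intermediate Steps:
c(O) = -72 (c(O) = -28 + 4*(-11) = -28 - 44 = -72)
c(-3) - 73*(2 + 3)*(-2*4 + 0) = -72 - 73*(2 + 3)*(-2*4 + 0) = -72 - 365*(-8 + 0) = -72 - 365*(-8) = -72 - 73*(-40) = -72 + 2920 = 2848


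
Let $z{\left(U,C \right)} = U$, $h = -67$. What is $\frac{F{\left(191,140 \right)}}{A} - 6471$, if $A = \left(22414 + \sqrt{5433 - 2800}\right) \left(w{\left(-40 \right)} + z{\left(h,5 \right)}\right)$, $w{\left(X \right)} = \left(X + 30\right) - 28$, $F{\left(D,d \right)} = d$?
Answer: $- \frac{9752795493775}{1507154289} + \frac{4 \sqrt{2633}}{1507154289} \approx -6471.0$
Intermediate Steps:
$w{\left(X \right)} = 2 + X$ ($w{\left(X \right)} = \left(30 + X\right) - 28 = 2 + X$)
$A = -2353470 - 105 \sqrt{2633}$ ($A = \left(22414 + \sqrt{5433 - 2800}\right) \left(\left(2 - 40\right) - 67\right) = \left(22414 + \sqrt{2633}\right) \left(-38 - 67\right) = \left(22414 + \sqrt{2633}\right) \left(-105\right) = -2353470 - 105 \sqrt{2633} \approx -2.3589 \cdot 10^{6}$)
$\frac{F{\left(191,140 \right)}}{A} - 6471 = \frac{140}{-2353470 - 105 \sqrt{2633}} - 6471 = -6471 + \frac{140}{-2353470 - 105 \sqrt{2633}}$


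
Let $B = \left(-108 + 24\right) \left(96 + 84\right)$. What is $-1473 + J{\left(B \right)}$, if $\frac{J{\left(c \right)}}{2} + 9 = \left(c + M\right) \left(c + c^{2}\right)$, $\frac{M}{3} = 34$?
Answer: $-6866207975571$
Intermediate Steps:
$M = 102$ ($M = 3 \cdot 34 = 102$)
$B = -15120$ ($B = \left(-84\right) 180 = -15120$)
$J{\left(c \right)} = -18 + 2 \left(102 + c\right) \left(c + c^{2}\right)$ ($J{\left(c \right)} = -18 + 2 \left(c + 102\right) \left(c + c^{2}\right) = -18 + 2 \left(102 + c\right) \left(c + c^{2}\right)$)
$-1473 + J{\left(B \right)} = -1473 + \left(-18 + 2 \left(-15120\right)^{3} + 204 \left(-15120\right) + 206 \left(-15120\right)^{2}\right) = -1473 + \left(-18 + 2 \left(-3456649728000\right) - 3084480 + 206 \cdot 228614400\right) = -1473 - 6866207974098 = -6866207975571$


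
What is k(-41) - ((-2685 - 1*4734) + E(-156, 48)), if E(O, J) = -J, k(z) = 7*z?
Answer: 7180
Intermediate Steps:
k(-41) - ((-2685 - 1*4734) + E(-156, 48)) = 7*(-41) - ((-2685 - 1*4734) - 1*48) = -287 - ((-2685 - 4734) - 48) = -287 - (-7419 - 48) = -287 - 1*(-7467) = -287 + 7467 = 7180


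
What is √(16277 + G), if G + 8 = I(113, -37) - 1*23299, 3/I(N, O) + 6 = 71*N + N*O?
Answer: I*√25861426843/1918 ≈ 83.845*I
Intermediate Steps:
I(N, O) = 3/(-6 + 71*N + N*O) (I(N, O) = 3/(-6 + (71*N + N*O)) = 3/(-6 + 71*N + N*O))
G = -89405649/3836 (G = -8 + (3/(-6 + 71*113 + 113*(-37)) - 1*23299) = -8 + (3/(-6 + 8023 - 4181) - 23299) = -8 + (3/3836 - 23299) = -8 - 89374961/3836 = -89405649/3836 ≈ -23307.)
√(16277 + G) = √(16277 - 89405649/3836) = √(-26967077/3836) = I*√25861426843/1918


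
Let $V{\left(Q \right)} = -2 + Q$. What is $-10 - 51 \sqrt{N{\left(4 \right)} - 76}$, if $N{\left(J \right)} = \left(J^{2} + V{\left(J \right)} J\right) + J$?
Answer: $-10 - 204 i \sqrt{3} \approx -10.0 - 353.34 i$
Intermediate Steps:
$N{\left(J \right)} = J + J^{2} + J \left(-2 + J\right)$ ($N{\left(J \right)} = \left(J^{2} + \left(-2 + J\right) J\right) + J = \left(J^{2} + J \left(-2 + J\right)\right) + J = J + J^{2} + J \left(-2 + J\right)$)
$-10 - 51 \sqrt{N{\left(4 \right)} - 76} = -10 - 51 \sqrt{4 \left(-1 + 2 \cdot 4\right) - 76} = -10 - 51 \sqrt{4 \left(-1 + 8\right) - 76} = -10 - 51 \sqrt{4 \cdot 7 - 76} = -10 - 51 \sqrt{28 - 76} = -10 - 51 \sqrt{-48} = -10 - 51 \cdot 4 i \sqrt{3} = -10 - 204 i \sqrt{3}$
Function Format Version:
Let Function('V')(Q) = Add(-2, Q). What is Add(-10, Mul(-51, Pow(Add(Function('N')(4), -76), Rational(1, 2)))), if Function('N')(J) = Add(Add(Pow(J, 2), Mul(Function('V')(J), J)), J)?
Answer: Add(-10, Mul(-204, I, Pow(3, Rational(1, 2)))) ≈ Add(-10.000, Mul(-353.34, I))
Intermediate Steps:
Function('N')(J) = Add(J, Pow(J, 2), Mul(J, Add(-2, J))) (Function('N')(J) = Add(Add(Pow(J, 2), Mul(Add(-2, J), J)), J) = Add(Add(Pow(J, 2), Mul(J, Add(-2, J))), J) = Add(J, Pow(J, 2), Mul(J, Add(-2, J))))
Add(-10, Mul(-51, Pow(Add(Function('N')(4), -76), Rational(1, 2)))) = Add(-10, Mul(-51, Pow(Add(Mul(4, Add(-1, Mul(2, 4))), -76), Rational(1, 2)))) = Add(-10, Mul(-51, Pow(Add(Mul(4, Add(-1, 8)), -76), Rational(1, 2)))) = Add(-10, Mul(-51, Pow(Add(Mul(4, 7), -76), Rational(1, 2)))) = Add(-10, Mul(-51, Pow(Add(28, -76), Rational(1, 2)))) = Add(-10, Mul(-51, Pow(-48, Rational(1, 2)))) = Add(-10, Mul(-51, Mul(4, I, Pow(3, Rational(1, 2))))) = Add(-10, Mul(-204, I, Pow(3, Rational(1, 2))))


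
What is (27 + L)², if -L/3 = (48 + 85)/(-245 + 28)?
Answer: 799236/961 ≈ 831.67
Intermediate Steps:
L = 57/31 (L = -3*(48 + 85)/(-245 + 28) = -399/(-217) = -399*(-1)/217 = -3*(-19/31) = 57/31 ≈ 1.8387)
(27 + L)² = (27 + 57/31)² = (894/31)² = 799236/961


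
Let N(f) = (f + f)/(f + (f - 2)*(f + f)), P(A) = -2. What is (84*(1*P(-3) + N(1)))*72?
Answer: -24192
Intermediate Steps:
N(f) = 2*f/(f + 2*f*(-2 + f)) (N(f) = (2*f)/(f + (-2 + f)*(2*f)) = (2*f)/(f + 2*f*(-2 + f)) = 2*f/(f + 2*f*(-2 + f)))
(84*(1*P(-3) + N(1)))*72 = (84*(1*(-2) + 2/(-3 + 2*1)))*72 = (84*(-2 + 2/(-3 + 2)))*72 = (84*(-2 + 2/(-1)))*72 = (84*(-2 + 2*(-1)))*72 = (84*(-2 - 2))*72 = (84*(-4))*72 = -336*72 = -24192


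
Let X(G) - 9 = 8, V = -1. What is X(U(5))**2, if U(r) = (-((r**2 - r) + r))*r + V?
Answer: 289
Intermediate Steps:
U(r) = -1 - r**3 (U(r) = (-((r**2 - r) + r))*r - 1 = (-r**2)*r - 1 = -r**3 - 1 = -1 - r**3)
X(G) = 17 (X(G) = 9 + 8 = 17)
X(U(5))**2 = 17**2 = 289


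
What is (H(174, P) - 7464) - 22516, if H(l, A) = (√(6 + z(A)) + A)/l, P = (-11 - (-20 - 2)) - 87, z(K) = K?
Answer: -2608298/87 + I*√70/174 ≈ -29980.0 + 0.048084*I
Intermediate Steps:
P = -76 (P = (-11 - 1*(-22)) - 87 = (-11 + 22) - 87 = 11 - 87 = -76)
H(l, A) = (A + √(6 + A))/l (H(l, A) = (√(6 + A) + A)/l = (A + √(6 + A))/l)
(H(174, P) - 7464) - 22516 = ((-76 + √(6 - 76))/174 - 7464) - 22516 = ((-76 + √(-70))/174 - 7464) - 22516 = ((-76 + I*√70)/174 - 7464) - 22516 = ((-38/87 + I*√70/174) - 7464) - 22516 = (-649406/87 + I*√70/174) - 22516 = -2608298/87 + I*√70/174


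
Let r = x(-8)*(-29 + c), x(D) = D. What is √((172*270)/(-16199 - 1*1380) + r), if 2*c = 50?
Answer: 2*√2268077738/17579 ≈ 5.4183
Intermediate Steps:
c = 25 (c = (½)*50 = 25)
r = 32 (r = -8*(-29 + 25) = -8*(-4) = 32)
√((172*270)/(-16199 - 1*1380) + r) = √((172*270)/(-16199 - 1*1380) + 32) = √(46440/(-16199 - 1380) + 32) = √(46440/(-17579) + 32) = √(46440*(-1/17579) + 32) = √(-46440/17579 + 32) = √(516088/17579) = 2*√2268077738/17579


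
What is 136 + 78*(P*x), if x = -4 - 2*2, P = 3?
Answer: -1736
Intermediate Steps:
x = -8 (x = -4 - 4 = -8)
136 + 78*(P*x) = 136 + 78*(3*(-8)) = 136 + 78*(-24) = 136 - 1872 = -1736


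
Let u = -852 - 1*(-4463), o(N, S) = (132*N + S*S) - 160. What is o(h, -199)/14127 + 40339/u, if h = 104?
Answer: 253954104/17004199 ≈ 14.935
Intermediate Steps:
o(N, S) = -160 + S² + 132*N (o(N, S) = (132*N + S²) - 160 = (S² + 132*N) - 160 = -160 + S² + 132*N)
u = 3611 (u = -852 + 4463 = 3611)
o(h, -199)/14127 + 40339/u = (-160 + (-199)² + 132*104)/14127 + 40339/3611 = (-160 + 39601 + 13728)*(1/14127) + 40339*(1/3611) = 53169*(1/14127) + 40339/3611 = 17723/4709 + 40339/3611 = 253954104/17004199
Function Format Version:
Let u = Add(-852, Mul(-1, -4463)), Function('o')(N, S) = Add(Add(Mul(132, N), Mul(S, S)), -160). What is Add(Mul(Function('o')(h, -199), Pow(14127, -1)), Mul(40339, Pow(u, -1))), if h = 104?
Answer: Rational(253954104, 17004199) ≈ 14.935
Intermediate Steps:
Function('o')(N, S) = Add(-160, Pow(S, 2), Mul(132, N)) (Function('o')(N, S) = Add(Add(Mul(132, N), Pow(S, 2)), -160) = Add(Add(Pow(S, 2), Mul(132, N)), -160) = Add(-160, Pow(S, 2), Mul(132, N)))
u = 3611 (u = Add(-852, 4463) = 3611)
Add(Mul(Function('o')(h, -199), Pow(14127, -1)), Mul(40339, Pow(u, -1))) = Add(Mul(Add(-160, Pow(-199, 2), Mul(132, 104)), Pow(14127, -1)), Mul(40339, Pow(3611, -1))) = Add(Mul(Add(-160, 39601, 13728), Rational(1, 14127)), Mul(40339, Rational(1, 3611))) = Add(Mul(53169, Rational(1, 14127)), Rational(40339, 3611)) = Add(Rational(17723, 4709), Rational(40339, 3611)) = Rational(253954104, 17004199)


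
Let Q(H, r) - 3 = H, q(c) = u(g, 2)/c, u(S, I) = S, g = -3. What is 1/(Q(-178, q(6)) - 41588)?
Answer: -1/41763 ≈ -2.3945e-5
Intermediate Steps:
q(c) = -3/c
Q(H, r) = 3 + H
1/(Q(-178, q(6)) - 41588) = 1/((3 - 178) - 41588) = 1/(-175 - 41588) = 1/(-41763) = -1/41763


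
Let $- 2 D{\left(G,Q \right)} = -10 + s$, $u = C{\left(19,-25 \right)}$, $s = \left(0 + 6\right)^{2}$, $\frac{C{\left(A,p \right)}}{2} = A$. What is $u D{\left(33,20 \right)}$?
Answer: $-494$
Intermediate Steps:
$C{\left(A,p \right)} = 2 A$
$s = 36$ ($s = 6^{2} = 36$)
$u = 38$ ($u = 2 \cdot 19 = 38$)
$D{\left(G,Q \right)} = -13$ ($D{\left(G,Q \right)} = - \frac{-10 + 36}{2} = \left(- \frac{1}{2}\right) 26 = -13$)
$u D{\left(33,20 \right)} = 38 \left(-13\right) = -494$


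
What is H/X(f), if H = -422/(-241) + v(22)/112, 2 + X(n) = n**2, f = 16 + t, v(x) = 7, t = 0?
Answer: 6993/979424 ≈ 0.0071399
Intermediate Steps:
f = 16 (f = 16 + 0 = 16)
X(n) = -2 + n**2
H = 6993/3856 (H = -422/(-241) + 7/112 = -422*(-1/241) + 7*(1/112) = 422/241 + 1/16 = 6993/3856 ≈ 1.8135)
H/X(f) = 6993/(3856*(-2 + 16**2)) = 6993/(3856*(-2 + 256)) = (6993/3856)/254 = (6993/3856)*(1/254) = 6993/979424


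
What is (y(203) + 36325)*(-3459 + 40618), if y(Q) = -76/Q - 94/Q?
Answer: 274003219995/203 ≈ 1.3498e+9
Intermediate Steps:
y(Q) = -170/Q
(y(203) + 36325)*(-3459 + 40618) = (-170/203 + 36325)*(-3459 + 40618) = (-170*1/203 + 36325)*37159 = (-170/203 + 36325)*37159 = (7373805/203)*37159 = 274003219995/203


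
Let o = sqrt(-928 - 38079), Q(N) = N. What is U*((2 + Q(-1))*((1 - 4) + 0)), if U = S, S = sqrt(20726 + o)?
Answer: -3*sqrt(20726 + I*sqrt(39007)) ≈ -431.9 - 2.0578*I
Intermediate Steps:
o = I*sqrt(39007) (o = sqrt(-39007) = I*sqrt(39007) ≈ 197.5*I)
S = sqrt(20726 + I*sqrt(39007)) ≈ 143.97 + 0.6859*I
U = sqrt(20726 + I*sqrt(39007)) ≈ 143.97 + 0.6859*I
U*((2 + Q(-1))*((1 - 4) + 0)) = sqrt(20726 + I*sqrt(39007))*((2 - 1)*((1 - 4) + 0)) = sqrt(20726 + I*sqrt(39007))*(1*(-3 + 0)) = sqrt(20726 + I*sqrt(39007))*(1*(-3)) = sqrt(20726 + I*sqrt(39007))*(-3) = -3*sqrt(20726 + I*sqrt(39007))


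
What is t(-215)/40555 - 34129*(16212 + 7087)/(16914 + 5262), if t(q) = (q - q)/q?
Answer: -795171571/22176 ≈ -35857.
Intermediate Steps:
t(q) = 0 (t(q) = 0/q = 0)
t(-215)/40555 - 34129*(16212 + 7087)/(16914 + 5262) = 0/40555 - 34129*(16212 + 7087)/(16914 + 5262) = 0*(1/40555) - 34129/(22176/23299) = 0 - 34129/(22176*(1/23299)) = 0 - 34129/22176/23299 = 0 - 34129*23299/22176 = 0 - 795171571/22176 = -795171571/22176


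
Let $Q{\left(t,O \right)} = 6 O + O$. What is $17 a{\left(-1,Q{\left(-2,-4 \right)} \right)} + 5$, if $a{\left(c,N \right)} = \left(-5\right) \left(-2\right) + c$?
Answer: $158$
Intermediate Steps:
$Q{\left(t,O \right)} = 7 O$
$a{\left(c,N \right)} = 10 + c$
$17 a{\left(-1,Q{\left(-2,-4 \right)} \right)} + 5 = 17 \left(10 - 1\right) + 5 = 17 \cdot 9 + 5 = 153 + 5 = 158$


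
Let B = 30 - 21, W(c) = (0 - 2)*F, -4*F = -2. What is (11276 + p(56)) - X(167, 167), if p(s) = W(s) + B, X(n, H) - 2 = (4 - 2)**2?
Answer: 11278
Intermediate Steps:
F = 1/2 (F = -1/4*(-2) = 1/2 ≈ 0.50000)
X(n, H) = 6 (X(n, H) = 2 + (4 - 2)**2 = 2 + 2**2 = 2 + 4 = 6)
W(c) = -1 (W(c) = (0 - 2)*(1/2) = -2*1/2 = -1)
B = 9
p(s) = 8 (p(s) = -1 + 9 = 8)
(11276 + p(56)) - X(167, 167) = (11276 + 8) - 1*6 = 11284 - 6 = 11278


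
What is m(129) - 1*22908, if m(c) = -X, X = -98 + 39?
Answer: -22849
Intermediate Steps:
X = -59
m(c) = 59 (m(c) = -1*(-59) = 59)
m(129) - 1*22908 = 59 - 1*22908 = 59 - 22908 = -22849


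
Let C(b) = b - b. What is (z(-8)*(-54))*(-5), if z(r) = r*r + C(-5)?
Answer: 17280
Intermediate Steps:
C(b) = 0
z(r) = r² (z(r) = r*r + 0 = r² + 0 = r²)
(z(-8)*(-54))*(-5) = ((-8)²*(-54))*(-5) = (64*(-54))*(-5) = -3456*(-5) = 17280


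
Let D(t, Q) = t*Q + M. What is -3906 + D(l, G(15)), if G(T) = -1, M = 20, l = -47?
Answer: -3839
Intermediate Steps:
D(t, Q) = 20 + Q*t (D(t, Q) = t*Q + 20 = Q*t + 20 = 20 + Q*t)
-3906 + D(l, G(15)) = -3906 + (20 - 1*(-47)) = -3906 + (20 + 47) = -3906 + 67 = -3839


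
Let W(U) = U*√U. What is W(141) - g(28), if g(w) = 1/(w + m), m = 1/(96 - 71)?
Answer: -25/701 + 141*√141 ≈ 1674.2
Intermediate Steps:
m = 1/25 ≈ 0.040000
W(U) = U^(3/2)
g(w) = 1/(1/25 + w) (g(w) = 1/(w + 1/25) = 1/(1/25 + w))
W(141) - g(28) = 141^(3/2) - 25/(1 + 25*28) = 141*√141 - 25/(1 + 700) = 141*√141 - 25/701 = -25/701 + 141*√141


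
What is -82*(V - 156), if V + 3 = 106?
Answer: 4346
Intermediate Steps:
V = 103 (V = -3 + 106 = 103)
-82*(V - 156) = -82*(103 - 156) = -82*(-53) = 4346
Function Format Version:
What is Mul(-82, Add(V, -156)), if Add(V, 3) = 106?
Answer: 4346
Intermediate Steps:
V = 103 (V = Add(-3, 106) = 103)
Mul(-82, Add(V, -156)) = Mul(-82, Add(103, -156)) = Mul(-82, -53) = 4346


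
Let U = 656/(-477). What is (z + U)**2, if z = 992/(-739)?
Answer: 917702689024/124258365009 ≈ 7.3854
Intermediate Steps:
z = -992/739 (z = 992*(-1/739) = -992/739 ≈ -1.3424)
U = -656/477 (U = 656*(-1/477) = -656/477 ≈ -1.3753)
(z + U)**2 = (-992/739 - 656/477)**2 = (-957968/352503)**2 = 917702689024/124258365009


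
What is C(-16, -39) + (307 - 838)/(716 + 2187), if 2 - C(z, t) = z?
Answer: 51723/2903 ≈ 17.817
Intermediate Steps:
C(z, t) = 2 - z
C(-16, -39) + (307 - 838)/(716 + 2187) = (2 - 1*(-16)) + (307 - 838)/(716 + 2187) = (2 + 16) - 531/2903 = 18 - 531*1/2903 = 18 - 531/2903 = 51723/2903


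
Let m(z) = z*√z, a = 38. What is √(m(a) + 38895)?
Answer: √(38895 + 38*√38) ≈ 197.81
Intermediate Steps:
m(z) = z^(3/2)
√(m(a) + 38895) = √(38^(3/2) + 38895) = √(38*√38 + 38895) = √(38895 + 38*√38)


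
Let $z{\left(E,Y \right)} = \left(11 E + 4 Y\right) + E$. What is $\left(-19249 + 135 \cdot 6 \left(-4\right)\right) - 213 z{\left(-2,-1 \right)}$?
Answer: $-16525$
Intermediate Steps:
$z{\left(E,Y \right)} = 4 Y + 12 E$ ($z{\left(E,Y \right)} = \left(4 Y + 11 E\right) + E = 4 Y + 12 E$)
$\left(-19249 + 135 \cdot 6 \left(-4\right)\right) - 213 z{\left(-2,-1 \right)} = \left(-19249 + 135 \cdot 6 \left(-4\right)\right) - 213 \left(4 \left(-1\right) + 12 \left(-2\right)\right) = \left(-19249 + 135 \left(-24\right)\right) - 213 \left(-4 - 24\right) = \left(-19249 - 3240\right) - -5964 = -22489 + 5964 = -16525$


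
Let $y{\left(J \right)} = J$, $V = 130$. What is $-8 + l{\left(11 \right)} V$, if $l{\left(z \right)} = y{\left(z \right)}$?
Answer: $1422$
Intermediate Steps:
$l{\left(z \right)} = z$
$-8 + l{\left(11 \right)} V = -8 + 11 \cdot 130 = -8 + 1430 = 1422$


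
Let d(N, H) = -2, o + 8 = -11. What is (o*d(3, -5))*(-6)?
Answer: -228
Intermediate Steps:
o = -19 (o = -8 - 11 = -19)
(o*d(3, -5))*(-6) = -19*(-2)*(-6) = 38*(-6) = -228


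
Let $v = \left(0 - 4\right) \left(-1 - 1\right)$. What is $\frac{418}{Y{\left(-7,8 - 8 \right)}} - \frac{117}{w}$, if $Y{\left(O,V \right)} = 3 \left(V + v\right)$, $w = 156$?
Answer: $\frac{50}{3} \approx 16.667$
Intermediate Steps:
$v = 8$ ($v = \left(-4\right) \left(-2\right) = 8$)
$Y{\left(O,V \right)} = 24 + 3 V$ ($Y{\left(O,V \right)} = 3 \left(V + 8\right) = 3 \left(8 + V\right) = 24 + 3 V$)
$\frac{418}{Y{\left(-7,8 - 8 \right)}} - \frac{117}{w} = \frac{418}{24 + 3 \left(8 - 8\right)} - \frac{117}{156} = \frac{418}{24 + 3 \cdot 0} - \frac{3}{4} = \frac{418}{24 + 0} - \frac{3}{4} = \frac{418}{24} - \frac{3}{4} = 418 \cdot \frac{1}{24} - \frac{3}{4} = \frac{209}{12} - \frac{3}{4} = \frac{50}{3}$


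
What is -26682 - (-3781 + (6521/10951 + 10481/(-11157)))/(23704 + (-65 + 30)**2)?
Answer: -81268450717039045/3045832873203 ≈ -26682.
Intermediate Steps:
-26682 - (-3781 + (6521/10951 + 10481/(-11157)))/(23704 + (-65 + 30)**2) = -26682 - (-3781 + (6521*(1/10951) + 10481*(-1/11157)))/(23704 + (-35)**2) = -26682 - (-3781 + (6521/10951 - 10481/11157))/(23704 + 1225) = -26682 - (-3781 - 42022634/122180307)/24929 = -26682 - (-462005763401)/(122180307*24929) = -26682 - 1*(-462005763401/3045832873203) = -26682 + 462005763401/3045832873203 = -81268450717039045/3045832873203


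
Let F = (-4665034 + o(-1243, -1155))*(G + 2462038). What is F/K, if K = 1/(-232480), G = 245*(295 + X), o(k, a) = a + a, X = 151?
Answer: 2790034086004520960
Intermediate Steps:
o(k, a) = 2*a
G = 109270 (G = 245*(295 + 151) = 245*446 = 109270)
K = -1/232480 ≈ -4.3014e-6
F = -12001178965952 (F = (-4665034 + 2*(-1155))*(109270 + 2462038) = (-4665034 - 2310)*2571308 = -4667344*2571308 = -12001178965952)
F/K = -12001178965952/(-1/232480) = -12001178965952*(-232480) = 2790034086004520960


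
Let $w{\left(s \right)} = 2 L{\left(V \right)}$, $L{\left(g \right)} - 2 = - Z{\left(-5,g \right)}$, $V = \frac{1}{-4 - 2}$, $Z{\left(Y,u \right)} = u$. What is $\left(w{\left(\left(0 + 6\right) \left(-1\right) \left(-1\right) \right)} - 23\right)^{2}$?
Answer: $\frac{3136}{9} \approx 348.44$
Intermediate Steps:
$V = - \frac{1}{6}$ ($V = \frac{1}{-6} = - \frac{1}{6} \approx -0.16667$)
$L{\left(g \right)} = 2 - g$
$w{\left(s \right)} = \frac{13}{3}$ ($w{\left(s \right)} = 2 \left(2 - - \frac{1}{6}\right) = 2 \left(2 + \frac{1}{6}\right) = 2 \cdot \frac{13}{6} = \frac{13}{3}$)
$\left(w{\left(\left(0 + 6\right) \left(-1\right) \left(-1\right) \right)} - 23\right)^{2} = \left(\frac{13}{3} - 23\right)^{2} = \left(- \frac{56}{3}\right)^{2} = \frac{3136}{9}$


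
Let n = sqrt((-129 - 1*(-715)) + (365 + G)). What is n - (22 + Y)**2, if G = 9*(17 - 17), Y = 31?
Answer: -2809 + sqrt(951) ≈ -2778.2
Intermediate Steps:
G = 0 (G = 9*0 = 0)
n = sqrt(951) (n = sqrt((-129 - 1*(-715)) + (365 + 0)) = sqrt((-129 + 715) + 365) = sqrt(586 + 365) = sqrt(951) ≈ 30.838)
n - (22 + Y)**2 = sqrt(951) - (22 + 31)**2 = sqrt(951) - 1*53**2 = sqrt(951) - 1*2809 = sqrt(951) - 2809 = -2809 + sqrt(951)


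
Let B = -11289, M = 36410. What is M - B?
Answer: 47699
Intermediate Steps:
M - B = 36410 - 1*(-11289) = 36410 + 11289 = 47699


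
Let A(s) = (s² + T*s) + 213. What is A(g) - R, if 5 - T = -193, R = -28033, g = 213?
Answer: 115789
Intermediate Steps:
T = 198 (T = 5 - 1*(-193) = 5 + 193 = 198)
A(s) = 213 + s² + 198*s (A(s) = (s² + 198*s) + 213 = 213 + s² + 198*s)
A(g) - R = (213 + 213² + 198*213) - 1*(-28033) = (213 + 45369 + 42174) + 28033 = 87756 + 28033 = 115789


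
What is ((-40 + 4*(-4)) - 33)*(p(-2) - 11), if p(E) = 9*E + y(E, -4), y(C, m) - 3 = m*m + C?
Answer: 1068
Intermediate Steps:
y(C, m) = 3 + C + m² (y(C, m) = 3 + (m*m + C) = 3 + (m² + C) = 3 + (C + m²) = 3 + C + m²)
p(E) = 19 + 10*E (p(E) = 9*E + (3 + E + (-4)²) = 9*E + (3 + E + 16) = 9*E + (19 + E) = 19 + 10*E)
((-40 + 4*(-4)) - 33)*(p(-2) - 11) = ((-40 + 4*(-4)) - 33)*((19 + 10*(-2)) - 11) = ((-40 - 16) - 33)*((19 - 20) - 11) = (-56 - 33)*(-1 - 11) = -89*(-12) = 1068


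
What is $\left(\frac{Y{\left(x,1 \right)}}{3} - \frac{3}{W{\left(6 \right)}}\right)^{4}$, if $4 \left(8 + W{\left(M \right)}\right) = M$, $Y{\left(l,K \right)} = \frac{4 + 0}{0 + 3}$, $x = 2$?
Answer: $\frac{126247696}{187388721} \approx 0.67372$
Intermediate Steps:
$Y{\left(l,K \right)} = \frac{4}{3}$
$W{\left(M \right)} = -8 + \frac{M}{4}$
$\left(\frac{Y{\left(x,1 \right)}}{3} - \frac{3}{W{\left(6 \right)}}\right)^{4} = \left(\frac{4}{3 \cdot 3} - \frac{3}{-8 + \frac{1}{4} \cdot 6}\right)^{4} = \left(\frac{4}{3} \cdot \frac{1}{3} - \frac{3}{-8 + \frac{3}{2}}\right)^{4} = \left(\frac{4}{9} - \frac{3}{- \frac{13}{2}}\right)^{4} = \left(\frac{4}{9} - - \frac{6}{13}\right)^{4} = \left(\frac{4}{9} + \frac{6}{13}\right)^{4} = \left(\frac{106}{117}\right)^{4} = \frac{126247696}{187388721}$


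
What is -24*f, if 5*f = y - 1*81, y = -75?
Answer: 3744/5 ≈ 748.80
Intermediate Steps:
f = -156/5 (f = (-75 - 1*81)/5 = (-75 - 81)/5 = (⅕)*(-156) = -156/5 ≈ -31.200)
-24*f = -24*(-156/5) = 3744/5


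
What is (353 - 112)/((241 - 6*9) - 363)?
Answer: -241/176 ≈ -1.3693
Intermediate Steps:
(353 - 112)/((241 - 6*9) - 363) = 241/((241 - 54) - 363) = 241/(187 - 363) = 241/(-176) = 241*(-1/176) = -241/176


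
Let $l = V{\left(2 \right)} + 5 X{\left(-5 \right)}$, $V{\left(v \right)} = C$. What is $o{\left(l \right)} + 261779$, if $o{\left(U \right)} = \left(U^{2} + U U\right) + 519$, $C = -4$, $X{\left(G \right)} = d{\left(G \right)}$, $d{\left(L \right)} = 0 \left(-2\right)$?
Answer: $262330$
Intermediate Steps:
$d{\left(L \right)} = 0$
$X{\left(G \right)} = 0$
$V{\left(v \right)} = -4$
$l = -4$ ($l = -4 + 5 \cdot 0 = -4 + 0 = -4$)
$o{\left(U \right)} = 519 + 2 U^{2}$ ($o{\left(U \right)} = \left(U^{2} + U^{2}\right) + 519 = 2 U^{2} + 519 = 519 + 2 U^{2}$)
$o{\left(l \right)} + 261779 = \left(519 + 2 \left(-4\right)^{2}\right) + 261779 = \left(519 + 2 \cdot 16\right) + 261779 = \left(519 + 32\right) + 261779 = 551 + 261779 = 262330$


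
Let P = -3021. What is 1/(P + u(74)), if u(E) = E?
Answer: -1/2947 ≈ -0.00033933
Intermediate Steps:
1/(P + u(74)) = 1/(-3021 + 74) = 1/(-2947) = -1/2947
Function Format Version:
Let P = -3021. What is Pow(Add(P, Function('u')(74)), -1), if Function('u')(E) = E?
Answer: Rational(-1, 2947) ≈ -0.00033933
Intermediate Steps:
Pow(Add(P, Function('u')(74)), -1) = Pow(Add(-3021, 74), -1) = Pow(-2947, -1) = Rational(-1, 2947)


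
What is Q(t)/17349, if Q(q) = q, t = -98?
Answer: -98/17349 ≈ -0.0056487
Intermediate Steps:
Q(t)/17349 = -98/17349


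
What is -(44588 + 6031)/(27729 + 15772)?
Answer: -50619/43501 ≈ -1.1636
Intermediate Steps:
-(44588 + 6031)/(27729 + 15772) = -50619/43501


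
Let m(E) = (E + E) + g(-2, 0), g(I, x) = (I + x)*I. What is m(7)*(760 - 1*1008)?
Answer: -4464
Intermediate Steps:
g(I, x) = I*(I + x)
m(E) = 4 + 2*E (m(E) = (E + E) - 2*(-2 + 0) = 2*E - 2*(-2) = 2*E + 4 = 4 + 2*E)
m(7)*(760 - 1*1008) = (4 + 2*7)*(760 - 1*1008) = (4 + 14)*(760 - 1008) = 18*(-248) = -4464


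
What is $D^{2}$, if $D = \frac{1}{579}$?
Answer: $\frac{1}{335241} \approx 2.9829 \cdot 10^{-6}$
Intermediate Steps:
$D = \frac{1}{579} \approx 0.0017271$
$D^{2} = \left(\frac{1}{579}\right)^{2} = \frac{1}{335241}$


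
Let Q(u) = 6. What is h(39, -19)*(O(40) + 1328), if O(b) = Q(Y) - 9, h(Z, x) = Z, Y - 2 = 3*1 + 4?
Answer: 51675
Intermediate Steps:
Y = 9 (Y = 2 + (3*1 + 4) = 2 + (3 + 4) = 2 + 7 = 9)
O(b) = -3 (O(b) = 6 - 9 = -3)
h(39, -19)*(O(40) + 1328) = 39*(-3 + 1328) = 39*1325 = 51675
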